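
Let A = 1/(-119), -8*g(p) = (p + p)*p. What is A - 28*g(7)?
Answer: 40816/119 ≈ 342.99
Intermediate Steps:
g(p) = -p²/4 (g(p) = -(p + p)*p/8 = -2*p*p/8 = -p²/4)
A = -1/119 ≈ -0.0084034
A - 28*g(7) = -1/119 - (-7)*7² = -1/119 - (-7)*49 = -1/119 - 28*(-49/4) = -1/119 + 343 = 40816/119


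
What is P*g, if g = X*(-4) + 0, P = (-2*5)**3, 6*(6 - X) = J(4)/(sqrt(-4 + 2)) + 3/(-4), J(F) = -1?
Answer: 24500 - 1000*I*sqrt(2)/3 ≈ 24500.0 - 471.4*I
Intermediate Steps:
X = 49/8 - I*sqrt(2)/12 (X = 6 - (-1/(sqrt(-4 + 2)) + 3/(-4))/6 = 6 - (-1/(sqrt(-2)) + 3*(-1/4))/6 = 6 - (-1/(I*sqrt(2)) - 3/4)/6 = 6 - (-(-1)*I*sqrt(2)/2 - 3/4)/6 = 6 - (I*sqrt(2)/2 - 3/4)/6 = 6 - (-3/4 + I*sqrt(2)/2)/6 = 6 + (1/8 - I*sqrt(2)/12) = 49/8 - I*sqrt(2)/12 ≈ 6.125 - 0.11785*I)
P = -1000 (P = (-10)**3 = -1000)
g = -49/2 + I*sqrt(2)/3 (g = (49/8 - I*sqrt(2)/12)*(-4) + 0 = (-49/2 + I*sqrt(2)/3) + 0 = -49/2 + I*sqrt(2)/3 ≈ -24.5 + 0.4714*I)
P*g = -1000*(-49/2 + I*sqrt(2)/3) = 24500 - 1000*I*sqrt(2)/3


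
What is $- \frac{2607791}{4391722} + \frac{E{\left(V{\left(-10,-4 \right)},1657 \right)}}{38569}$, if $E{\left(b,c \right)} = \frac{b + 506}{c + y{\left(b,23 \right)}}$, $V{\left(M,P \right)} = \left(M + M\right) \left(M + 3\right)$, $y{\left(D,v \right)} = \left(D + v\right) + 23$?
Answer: $- \frac{9756100116115}{16430279604346} \approx -0.59379$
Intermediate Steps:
$y{\left(D,v \right)} = 23 + D + v$
$V{\left(M,P \right)} = 2 M \left(3 + M\right)$
$E{\left(b,c \right)} = \frac{506 + b}{46 + b + c}$ ($E{\left(b,c \right)} = \frac{b + 506}{c + \left(23 + b + 23\right)} = \frac{506 + b}{c + \left(46 + b\right)} = \frac{506 + b}{46 + b + c}$)
$- \frac{2607791}{4391722} + \frac{E{\left(V{\left(-10,-4 \right)},1657 \right)}}{38569} = - \frac{2607791}{4391722} + \frac{\frac{1}{46 + 2 \left(-10\right) \left(3 - 10\right) + 1657} \left(506 + 2 \left(-10\right) \left(3 - 10\right)\right)}{38569} = \left(-2607791\right) \frac{1}{4391722} + \frac{506 + 2 \left(-10\right) \left(-7\right)}{46 + 2 \left(-10\right) \left(-7\right) + 1657} \cdot \frac{1}{38569} = - \frac{2607791}{4391722} + \frac{506 + 140}{46 + 140 + 1657} \cdot \frac{1}{38569} = - \frac{2607791}{4391722} + \frac{1}{1843} \cdot 646 \cdot \frac{1}{38569} = - \frac{2607791}{4391722} + \frac{34}{97} \cdot \frac{1}{38569} = - \frac{2607791}{4391722} + \frac{34}{3741193} = - \frac{9756100116115}{16430279604346}$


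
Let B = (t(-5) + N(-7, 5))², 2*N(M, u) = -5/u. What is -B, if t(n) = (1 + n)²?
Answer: -961/4 ≈ -240.25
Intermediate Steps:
N(M, u) = -5/(2*u) (N(M, u) = (-5/u)/2 = -5/(2*u))
B = 961/4 (B = ((1 - 5)² - 5/2/5)² = ((-4)² - 5/2*⅕)² = (16 - ½)² = (31/2)² = 961/4 ≈ 240.25)
-B = -1*961/4 = -961/4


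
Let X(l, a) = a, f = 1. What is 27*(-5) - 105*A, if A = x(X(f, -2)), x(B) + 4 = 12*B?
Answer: 2805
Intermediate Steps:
x(B) = -4 + 12*B
A = -28 (A = -4 + 12*(-2) = -4 - 24 = -28)
27*(-5) - 105*A = 27*(-5) - 105*(-28) = -135 + 2940 = 2805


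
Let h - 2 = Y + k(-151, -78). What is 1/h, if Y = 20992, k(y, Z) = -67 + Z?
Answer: 1/20849 ≈ 4.7964e-5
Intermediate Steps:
h = 20849 (h = 2 + (20992 + (-67 - 78)) = 2 + (20992 - 145) = 2 + 20847 = 20849)
1/h = 1/20849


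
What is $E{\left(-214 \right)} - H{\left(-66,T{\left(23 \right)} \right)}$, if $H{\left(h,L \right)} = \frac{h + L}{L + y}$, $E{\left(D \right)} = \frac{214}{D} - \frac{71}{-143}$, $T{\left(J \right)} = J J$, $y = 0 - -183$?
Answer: $- \frac{117473}{101816} \approx -1.1538$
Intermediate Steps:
$y = 183$ ($y = 0 + 183 = 183$)
$T{\left(J \right)} = J^{2}$
$E{\left(D \right)} = \frac{71}{143} + \frac{214}{D}$ ($E{\left(D \right)} = \frac{214}{D} - - \frac{71}{143} = \frac{214}{D} + \frac{71}{143} = \frac{71}{143} + \frac{214}{D}$)
$H{\left(h,L \right)} = \frac{L + h}{183 + L}$ ($H{\left(h,L \right)} = \frac{h + L}{L + 183} = \frac{L + h}{183 + L}$)
$E{\left(-214 \right)} - H{\left(-66,T{\left(23 \right)} \right)} = \left(\frac{71}{143} + \frac{214}{-214}\right) - \frac{23^{2} - 66}{183 + 23^{2}} = \left(\frac{71}{143} + 214 \left(- \frac{1}{214}\right)\right) - \frac{529 - 66}{183 + 529} = \left(\frac{71}{143} - 1\right) - \frac{1}{712} \cdot 463 = - \frac{72}{143} - \frac{1}{712} \cdot 463 = - \frac{72}{143} - \frac{463}{712} = - \frac{117473}{101816}$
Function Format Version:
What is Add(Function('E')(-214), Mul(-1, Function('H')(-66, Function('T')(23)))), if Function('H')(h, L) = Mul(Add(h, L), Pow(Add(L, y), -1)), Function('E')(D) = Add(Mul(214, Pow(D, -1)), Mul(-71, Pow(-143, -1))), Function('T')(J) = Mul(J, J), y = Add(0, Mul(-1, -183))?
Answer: Rational(-117473, 101816) ≈ -1.1538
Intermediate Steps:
y = 183 (y = Add(0, 183) = 183)
Function('T')(J) = Pow(J, 2)
Function('E')(D) = Add(Rational(71, 143), Mul(214, Pow(D, -1))) (Function('E')(D) = Add(Mul(214, Pow(D, -1)), Mul(-71, Rational(-1, 143))) = Add(Mul(214, Pow(D, -1)), Rational(71, 143)) = Add(Rational(71, 143), Mul(214, Pow(D, -1))))
Function('H')(h, L) = Mul(Pow(Add(183, L), -1), Add(L, h)) (Function('H')(h, L) = Mul(Add(h, L), Pow(Add(L, 183), -1)) = Mul(Add(L, h), Pow(Add(183, L), -1)) = Mul(Pow(Add(183, L), -1), Add(L, h)))
Add(Function('E')(-214), Mul(-1, Function('H')(-66, Function('T')(23)))) = Add(Add(Rational(71, 143), Mul(214, Pow(-214, -1))), Mul(-1, Mul(Pow(Add(183, Pow(23, 2)), -1), Add(Pow(23, 2), -66)))) = Add(Add(Rational(71, 143), Mul(214, Rational(-1, 214))), Mul(-1, Mul(Pow(Add(183, 529), -1), Add(529, -66)))) = Add(Add(Rational(71, 143), -1), Mul(-1, Mul(Pow(712, -1), 463))) = Add(Rational(-72, 143), Mul(-1, Mul(Rational(1, 712), 463))) = Add(Rational(-72, 143), Mul(-1, Rational(463, 712))) = Add(Rational(-72, 143), Rational(-463, 712)) = Rational(-117473, 101816)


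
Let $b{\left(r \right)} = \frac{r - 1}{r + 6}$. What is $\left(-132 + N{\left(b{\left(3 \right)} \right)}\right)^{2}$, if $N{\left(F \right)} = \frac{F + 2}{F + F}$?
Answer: $16129$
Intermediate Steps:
$b{\left(r \right)} = \frac{-1 + r}{6 + r}$
$N{\left(F \right)} = \frac{2 + F}{2 F}$
$\left(-132 + N{\left(b{\left(3 \right)} \right)}\right)^{2} = \left(-132 + \frac{2 + \frac{-1 + 3}{6 + 3}}{2 \frac{-1 + 3}{6 + 3}}\right)^{2} = \left(-132 + \frac{2 + \frac{1}{9} \cdot 2}{2 \cdot \frac{1}{9} \cdot 2}\right)^{2} = \left(-132 + \frac{2 + \frac{2}{9}}{2 \cdot \frac{2}{9}}\right)^{2} = \left(-132 + \frac{1}{2} \cdot \frac{9}{2} \cdot \frac{20}{9}\right)^{2} = \left(-132 + 5\right)^{2} = \left(-127\right)^{2} = 16129$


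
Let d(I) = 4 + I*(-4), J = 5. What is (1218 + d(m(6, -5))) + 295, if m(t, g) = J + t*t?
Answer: 1353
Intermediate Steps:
m(t, g) = 5 + t² (m(t, g) = 5 + t*t = 5 + t²)
d(I) = 4 - 4*I
(1218 + d(m(6, -5))) + 295 = (1218 + (4 - 4*(5 + 6²))) + 295 = (1218 + (4 - 4*(5 + 36))) + 295 = (1218 + (4 - 4*41)) + 295 = (1218 + (4 - 164)) + 295 = (1218 - 160) + 295 = 1058 + 295 = 1353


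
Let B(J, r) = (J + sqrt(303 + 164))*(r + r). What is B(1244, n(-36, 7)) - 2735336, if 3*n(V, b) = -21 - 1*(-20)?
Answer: -8208496/3 - 2*sqrt(467)/3 ≈ -2.7362e+6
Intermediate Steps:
n(V, b) = -1/3 (n(V, b) = (-21 - 1*(-20))/3 = (-21 + 20)/3 = (1/3)*(-1) = -1/3)
B(J, r) = 2*r*(J + sqrt(467)) (B(J, r) = (J + sqrt(467))*(2*r) = 2*r*(J + sqrt(467)))
B(1244, n(-36, 7)) - 2735336 = 2*(-1/3)*(1244 + sqrt(467)) - 2735336 = (-2488/3 - 2*sqrt(467)/3) - 2735336 = -8208496/3 - 2*sqrt(467)/3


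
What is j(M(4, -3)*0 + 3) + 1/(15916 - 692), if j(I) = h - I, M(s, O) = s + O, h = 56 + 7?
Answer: 913441/15224 ≈ 60.000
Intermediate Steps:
h = 63
M(s, O) = O + s
j(I) = 63 - I
j(M(4, -3)*0 + 3) + 1/(15916 - 692) = (63 - ((-3 + 4)*0 + 3)) + 1/(15916 - 692) = (63 - (1*0 + 3)) + 1/15224 = (63 - (0 + 3)) + 1/15224 = (63 - 1*3) + 1/15224 = (63 - 3) + 1/15224 = 60 + 1/15224 = 913441/15224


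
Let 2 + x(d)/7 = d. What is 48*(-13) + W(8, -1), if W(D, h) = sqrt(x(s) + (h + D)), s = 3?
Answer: -624 + sqrt(14) ≈ -620.26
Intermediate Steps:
x(d) = -14 + 7*d
W(D, h) = sqrt(7 + D + h) (W(D, h) = sqrt((-14 + 7*3) + (h + D)) = sqrt((-14 + 21) + (D + h)) = sqrt(7 + (D + h)) = sqrt(7 + D + h))
48*(-13) + W(8, -1) = 48*(-13) + sqrt(7 + 8 - 1) = -624 + sqrt(14)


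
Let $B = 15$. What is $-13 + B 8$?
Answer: $107$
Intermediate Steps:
$-13 + B 8 = -13 + 15 \cdot 8 = -13 + 120 = 107$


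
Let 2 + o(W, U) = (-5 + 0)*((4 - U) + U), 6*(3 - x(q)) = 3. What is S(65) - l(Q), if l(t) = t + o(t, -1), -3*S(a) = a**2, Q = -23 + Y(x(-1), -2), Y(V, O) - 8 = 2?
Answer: -4120/3 ≈ -1373.3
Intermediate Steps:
x(q) = 5/2 (x(q) = 3 - 1/6*3 = 3 - 1/2 = 5/2)
Y(V, O) = 10 (Y(V, O) = 8 + 2 = 10)
Q = -13 (Q = -23 + 10 = -13)
o(W, U) = -22 (o(W, U) = -2 + (-5 + 0)*((4 - U) + U) = -2 - 5*4 = -2 - 20 = -22)
S(a) = -a**2/3
l(t) = -22 + t (l(t) = t - 22 = -22 + t)
S(65) - l(Q) = -1/3*65**2 - (-22 - 13) = -1/3*4225 - 1*(-35) = -4225/3 + 35 = -4120/3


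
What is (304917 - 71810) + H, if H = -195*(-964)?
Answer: 421087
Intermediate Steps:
H = 187980
(304917 - 71810) + H = (304917 - 71810) + 187980 = 233107 + 187980 = 421087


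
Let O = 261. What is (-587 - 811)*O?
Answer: -364878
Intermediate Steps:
(-587 - 811)*O = (-587 - 811)*261 = -1398*261 = -364878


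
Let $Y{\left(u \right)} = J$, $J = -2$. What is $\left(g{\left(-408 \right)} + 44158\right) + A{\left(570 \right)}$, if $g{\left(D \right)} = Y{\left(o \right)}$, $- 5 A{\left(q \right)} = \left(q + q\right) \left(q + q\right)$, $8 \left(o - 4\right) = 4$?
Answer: $-215764$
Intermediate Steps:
$o = \frac{9}{2}$ ($o = 4 + \frac{1}{8} \cdot 4 = 4 + \frac{1}{2} = \frac{9}{2} \approx 4.5$)
$Y{\left(u \right)} = -2$
$A{\left(q \right)} = - \frac{4 q^{2}}{5}$ ($A{\left(q \right)} = - \frac{\left(q + q\right) \left(q + q\right)}{5} = - \frac{2 q 2 q}{5} = - \frac{4 q^{2}}{5}$)
$g{\left(D \right)} = -2$
$\left(g{\left(-408 \right)} + 44158\right) + A{\left(570 \right)} = \left(-2 + 44158\right) - \frac{4 \cdot 570^{2}}{5} = 44156 - 259920 = -215764$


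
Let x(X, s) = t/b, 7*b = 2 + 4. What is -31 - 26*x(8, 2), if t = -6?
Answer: 151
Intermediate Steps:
b = 6/7 (b = (2 + 4)/7 = (⅐)*6 = 6/7 ≈ 0.85714)
x(X, s) = -7 (x(X, s) = -6/6/7 = -6*7/6 = -7)
-31 - 26*x(8, 2) = -31 - 26*(-7) = -31 + 182 = 151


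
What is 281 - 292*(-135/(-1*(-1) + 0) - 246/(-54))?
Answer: 345337/9 ≈ 38371.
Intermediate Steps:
281 - 292*(-135/(-1*(-1) + 0) - 246/(-54)) = 281 - 292*(-135/(1 + 0) - 246*(-1/54)) = 281 - 292*(-135/1 + 41/9) = 281 - 292*(-135*1 + 41/9) = 281 - 292*(-135 + 41/9) = 281 - 292*(-1174/9) = 281 + 342808/9 = 345337/9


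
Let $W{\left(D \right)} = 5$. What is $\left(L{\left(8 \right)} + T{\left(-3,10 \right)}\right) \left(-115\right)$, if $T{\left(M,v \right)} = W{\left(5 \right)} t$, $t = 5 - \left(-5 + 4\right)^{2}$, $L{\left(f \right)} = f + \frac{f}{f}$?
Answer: $-3335$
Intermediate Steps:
$L{\left(f \right)} = 1 + f$ ($L{\left(f \right)} = f + 1 = 1 + f$)
$t = 4$ ($t = 5 - \left(-1\right)^{2} = 5 - 1 = 4$)
$T{\left(M,v \right)} = 20$ ($T{\left(M,v \right)} = 5 \cdot 4 = 20$)
$\left(L{\left(8 \right)} + T{\left(-3,10 \right)}\right) \left(-115\right) = \left(\left(1 + 8\right) + 20\right) \left(-115\right) = \left(9 + 20\right) \left(-115\right) = 29 \left(-115\right) = -3335$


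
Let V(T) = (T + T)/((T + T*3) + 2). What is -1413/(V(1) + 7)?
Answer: -4239/22 ≈ -192.68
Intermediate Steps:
V(T) = 2*T/(2 + 4*T) (V(T) = (2*T)/((T + 3*T) + 2) = (2*T)/(4*T + 2) = (2*T)/(2 + 4*T) = 2*T/(2 + 4*T))
-1413/(V(1) + 7) = -1413/(1/(1 + 2*1) + 7) = -1413/(1/(1 + 2) + 7) = -1413/(1/3 + 7) = -1413/(1*(⅓) + 7) = -1413/(⅓ + 7) = -1413/(22/3) = (3/22)*(-1413) = -4239/22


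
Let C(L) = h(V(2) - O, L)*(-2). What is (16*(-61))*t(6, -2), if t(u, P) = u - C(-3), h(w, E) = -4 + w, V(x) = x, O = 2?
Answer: 1952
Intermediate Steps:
C(L) = 8 (C(L) = (-4 + (2 - 1*2))*(-2) = (-4 + (2 - 2))*(-2) = (-4 + 0)*(-2) = -4*(-2) = 8)
t(u, P) = -8 + u (t(u, P) = u - 1*8 = u - 8 = -8 + u)
(16*(-61))*t(6, -2) = (16*(-61))*(-8 + 6) = -976*(-2) = 1952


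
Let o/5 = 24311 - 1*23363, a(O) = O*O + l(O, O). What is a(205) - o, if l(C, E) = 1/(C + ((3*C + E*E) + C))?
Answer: 1605119251/43050 ≈ 37285.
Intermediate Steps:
l(C, E) = 1/(E² + 5*C) (l(C, E) = 1/(C + ((3*C + E²) + C)) = 1/(C + ((E² + 3*C) + C)) = 1/(C + (E² + 4*C)) = 1/(E² + 5*C))
a(O) = O² + 1/(O² + 5*O) (a(O) = O*O + 1/(O² + 5*O) = O² + 1/(O² + 5*O))
o = 4740 (o = 5*(24311 - 1*23363) = 5*(24311 - 23363) = 5*948 = 4740)
a(205) - o = (1 + 205³*(5 + 205))/(205*(5 + 205)) - 1*4740 = (1/205)*(1 + 8615125*210)/210 - 4740 = (1/205)*(1/210)*(1 + 1809176250) - 4740 = (1/205)*(1/210)*1809176251 - 4740 = 1809176251/43050 - 4740 = 1605119251/43050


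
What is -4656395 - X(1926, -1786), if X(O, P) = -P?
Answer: -4658181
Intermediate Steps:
-4656395 - X(1926, -1786) = -4656395 - (-1)*(-1786) = -4656395 - 1*1786 = -4656395 - 1786 = -4658181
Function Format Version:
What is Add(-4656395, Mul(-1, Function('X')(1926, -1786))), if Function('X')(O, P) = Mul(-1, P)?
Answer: -4658181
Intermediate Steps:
Add(-4656395, Mul(-1, Function('X')(1926, -1786))) = Add(-4656395, Mul(-1, Mul(-1, -1786))) = Add(-4656395, Mul(-1, 1786)) = Add(-4656395, -1786) = -4658181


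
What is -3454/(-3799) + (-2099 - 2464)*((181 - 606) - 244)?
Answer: 11597009407/3799 ≈ 3.0526e+6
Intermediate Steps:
-3454/(-3799) + (-2099 - 2464)*((181 - 606) - 244) = -3454*(-1/3799) - 4563*(-425 - 244) = 3454/3799 - 4563*(-669) = 3454/3799 + 3052647 = 11597009407/3799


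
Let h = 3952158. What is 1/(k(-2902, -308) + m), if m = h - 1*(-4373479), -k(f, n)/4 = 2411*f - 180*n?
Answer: 1/36090765 ≈ 2.7708e-8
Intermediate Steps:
k(f, n) = -9644*f + 720*n (k(f, n) = -4*(2411*f - 180*n) = -4*(-180*n + 2411*f) = -9644*f + 720*n)
m = 8325637 (m = 3952158 - 1*(-4373479) = 3952158 + 4373479 = 8325637)
1/(k(-2902, -308) + m) = 1/((-9644*(-2902) + 720*(-308)) + 8325637) = 1/((27986888 - 221760) + 8325637) = 1/(27765128 + 8325637) = 1/36090765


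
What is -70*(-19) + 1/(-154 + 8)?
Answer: 194179/146 ≈ 1330.0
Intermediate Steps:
-70*(-19) + 1/(-154 + 8) = 1330 + 1/(-146) = 1330 - 1/146 = 194179/146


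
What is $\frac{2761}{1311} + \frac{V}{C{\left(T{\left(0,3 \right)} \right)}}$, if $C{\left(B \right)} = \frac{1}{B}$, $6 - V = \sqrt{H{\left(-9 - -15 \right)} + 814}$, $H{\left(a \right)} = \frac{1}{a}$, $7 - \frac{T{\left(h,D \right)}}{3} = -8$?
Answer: $\frac{356731}{1311} - \frac{15 \sqrt{29310}}{2} \approx -1011.9$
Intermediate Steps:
$T{\left(h,D \right)} = 45$ ($T{\left(h,D \right)} = 21 - -24 = 21 + 24 = 45$)
$V = 6 - \frac{\sqrt{29310}}{6}$ ($V = 6 - \sqrt{\frac{1}{-9 - -15} + 814} = 6 - \sqrt{\frac{1}{-9 + 15} + 814} = 6 - \sqrt{\frac{1}{6} + 814} = 6 - \sqrt{\frac{4885}{6}} = 6 - \frac{\sqrt{29310}}{6} \approx -22.534$)
$\frac{2761}{1311} + \frac{V}{C{\left(T{\left(0,3 \right)} \right)}} = \frac{2761}{1311} + \frac{6 - \frac{\sqrt{29310}}{6}}{\frac{1}{45}} = 2761 \cdot \frac{1}{1311} + \left(6 - \frac{\sqrt{29310}}{6}\right) \frac{1}{\frac{1}{45}} = \frac{2761}{1311} + \left(6 - \frac{\sqrt{29310}}{6}\right) 45 = \frac{2761}{1311} + \left(270 - \frac{15 \sqrt{29310}}{2}\right) = \frac{356731}{1311} - \frac{15 \sqrt{29310}}{2}$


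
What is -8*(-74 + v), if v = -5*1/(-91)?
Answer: 53832/91 ≈ 591.56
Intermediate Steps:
v = 5/91 (v = -5*(-1/91) = 5/91 ≈ 0.054945)
-8*(-74 + v) = -8*(-74 + 5/91) = -8*(-6729/91) = 53832/91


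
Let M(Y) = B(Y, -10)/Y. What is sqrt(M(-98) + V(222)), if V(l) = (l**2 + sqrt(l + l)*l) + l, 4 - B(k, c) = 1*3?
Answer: sqrt(9703174 + 87024*sqrt(111))/14 ≈ 232.77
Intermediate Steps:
B(k, c) = 1 (B(k, c) = 4 - 3 = 1)
V(l) = l + l**2 + sqrt(2)*l**(3/2) (V(l) = (l**2 + sqrt(2*l)*l) + l = (l**2 + (sqrt(2)*sqrt(l))*l) + l = (l**2 + sqrt(2)*l**(3/2)) + l = l + l**2 + sqrt(2)*l**(3/2))
M(Y) = 1/Y
sqrt(M(-98) + V(222)) = sqrt(1/(-98) + (222 + 222**2 + sqrt(2)*222**(3/2))) = sqrt(-1/98 + (222 + 49284 + sqrt(2)*(222*sqrt(222)))) = sqrt(-1/98 + (222 + 49284 + 444*sqrt(111))) = sqrt(-1/98 + (49506 + 444*sqrt(111))) = sqrt(4851587/98 + 444*sqrt(111))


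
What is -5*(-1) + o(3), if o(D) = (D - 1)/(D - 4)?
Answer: 3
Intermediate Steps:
o(D) = (-1 + D)/(-4 + D)
-5*(-1) + o(3) = -5*(-1) + (-1 + 3)/(-4 + 3) = 5 + 2/(-1) = 5 - 1*2 = 5 - 2 = 3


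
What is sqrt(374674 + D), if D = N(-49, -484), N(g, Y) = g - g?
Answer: sqrt(374674) ≈ 612.11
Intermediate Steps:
N(g, Y) = 0
D = 0
sqrt(374674 + D) = sqrt(374674 + 0) = sqrt(374674)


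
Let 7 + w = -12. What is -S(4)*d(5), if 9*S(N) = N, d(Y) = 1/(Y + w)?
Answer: 2/63 ≈ 0.031746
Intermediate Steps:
w = -19 (w = -7 - 12 = -19)
d(Y) = 1/(-19 + Y) (d(Y) = 1/(Y - 19) = 1/(-19 + Y))
S(N) = N/9
-S(4)*d(5) = -(⅑)*4/(-19 + 5) = -4/(9*(-14)) = -4*(-1)/(9*14) = -1*(-2/63) = 2/63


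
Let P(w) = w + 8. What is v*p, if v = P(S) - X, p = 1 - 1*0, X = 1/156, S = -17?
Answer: -1405/156 ≈ -9.0064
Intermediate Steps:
P(w) = 8 + w
X = 1/156 ≈ 0.0064103
p = 1 (p = 1 + 0 = 1)
v = -1405/156 (v = (8 - 17) - 1*1/156 = -9 - 1/156 = -1405/156 ≈ -9.0064)
v*p = -1405/156*1 = -1405/156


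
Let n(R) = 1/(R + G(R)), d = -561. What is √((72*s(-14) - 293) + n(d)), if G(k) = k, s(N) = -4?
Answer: I*√731412726/1122 ≈ 24.104*I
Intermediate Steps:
n(R) = 1/(2*R) (n(R) = 1/(R + R) = 1/(2*R))
√((72*s(-14) - 293) + n(d)) = √((72*(-4) - 293) + (½)/(-561)) = √((-288 - 293) + (½)*(-1/561)) = √(-581 - 1/1122) = √(-651883/1122) = I*√731412726/1122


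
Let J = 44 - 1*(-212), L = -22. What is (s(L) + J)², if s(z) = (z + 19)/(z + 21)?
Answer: 67081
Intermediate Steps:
J = 256 (J = 44 + 212 = 256)
s(z) = (19 + z)/(21 + z)
(s(L) + J)² = ((19 - 22)/(21 - 22) + 256)² = (-3/(-1) + 256)² = (-1*(-3) + 256)² = (3 + 256)² = 259² = 67081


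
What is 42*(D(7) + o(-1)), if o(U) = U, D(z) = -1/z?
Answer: -48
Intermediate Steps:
42*(D(7) + o(-1)) = 42*(-1/7 - 1) = 42*(-1*⅐ - 1) = 42*(-⅐ - 1) = 42*(-8/7) = -48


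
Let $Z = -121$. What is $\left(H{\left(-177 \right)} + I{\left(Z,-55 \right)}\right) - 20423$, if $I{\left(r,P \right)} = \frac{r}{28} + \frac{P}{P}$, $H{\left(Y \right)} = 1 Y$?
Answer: $- \frac{576893}{28} \approx -20603.0$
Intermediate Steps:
$H{\left(Y \right)} = Y$
$I{\left(r,P \right)} = 1 + \frac{r}{28}$ ($I{\left(r,P \right)} = r \frac{1}{28} + 1 = \frac{r}{28} + 1 = 1 + \frac{r}{28}$)
$\left(H{\left(-177 \right)} + I{\left(Z,-55 \right)}\right) - 20423 = \left(-177 + \left(1 + \frac{1}{28} \left(-121\right)\right)\right) - 20423 = \left(-177 + \left(1 - \frac{121}{28}\right)\right) - 20423 = \left(-177 - \frac{93}{28}\right) - 20423 = - \frac{5049}{28} - 20423 = - \frac{576893}{28}$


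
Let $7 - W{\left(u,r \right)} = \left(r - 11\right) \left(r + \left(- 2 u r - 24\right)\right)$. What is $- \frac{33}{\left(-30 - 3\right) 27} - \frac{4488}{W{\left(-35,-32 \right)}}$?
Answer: $\frac{24433}{296163} \approx 0.082498$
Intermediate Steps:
$W{\left(u,r \right)} = 7 - \left(-11 + r\right) \left(-24 + r - 2 r u\right)$ ($W{\left(u,r \right)} = 7 - \left(r - 11\right) \left(r + \left(- 2 u r - 24\right)\right) = 7 - \left(-11 + r\right) \left(r - \left(24 + 2 r u\right)\right) = 7 - \left(-11 + r\right) \left(-24 + r - 2 r u\right)$)
$- \frac{33}{\left(-30 - 3\right) 27} - \frac{4488}{W{\left(-35,-32 \right)}} = - \frac{33}{\left(-30 - 3\right) 27} - \frac{4488}{-257 - \left(-32\right)^{2} + 35 \left(-32\right) - \left(-704\right) \left(-35\right) + 2 \left(-35\right) \left(-32\right)^{2}} = - \frac{33}{\left(-33\right) 27} - \frac{4488}{-257 - 1024 - 1120 - 24640 + 2 \left(-35\right) 1024} = - \frac{33}{-891} - \frac{4488}{-257 - 1024 - 1120 - 24640 - 71680} = \left(-33\right) \left(- \frac{1}{891}\right) - \frac{4488}{-98721} = \frac{1}{27} - - \frac{1496}{32907} = \frac{1}{27} + \frac{1496}{32907} = \frac{24433}{296163}$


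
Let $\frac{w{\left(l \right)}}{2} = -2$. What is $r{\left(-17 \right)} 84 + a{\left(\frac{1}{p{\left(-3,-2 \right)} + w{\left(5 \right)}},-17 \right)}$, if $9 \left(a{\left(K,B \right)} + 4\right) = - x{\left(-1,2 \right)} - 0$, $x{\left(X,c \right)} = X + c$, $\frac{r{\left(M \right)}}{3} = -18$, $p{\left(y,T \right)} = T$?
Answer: $- \frac{40861}{9} \approx -4540.1$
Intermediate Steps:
$w{\left(l \right)} = -4$ ($w{\left(l \right)} = 2 \left(-2\right) = -4$)
$r{\left(M \right)} = -54$ ($r{\left(M \right)} = 3 \left(-18\right) = -54$)
$a{\left(K,B \right)} = - \frac{37}{9}$ ($a{\left(K,B \right)} = -4 + \frac{- (-1 + 2) - 0}{9} = -4 + \frac{\left(-1\right) 1 + 0}{9} = -4 + \frac{-1 + 0}{9} = -4 + \frac{1}{9} \left(-1\right) = -4 - \frac{1}{9} = - \frac{37}{9}$)
$r{\left(-17 \right)} 84 + a{\left(\frac{1}{p{\left(-3,-2 \right)} + w{\left(5 \right)}},-17 \right)} = \left(-54\right) 84 - \frac{37}{9} = -4536 - \frac{37}{9} = - \frac{40861}{9}$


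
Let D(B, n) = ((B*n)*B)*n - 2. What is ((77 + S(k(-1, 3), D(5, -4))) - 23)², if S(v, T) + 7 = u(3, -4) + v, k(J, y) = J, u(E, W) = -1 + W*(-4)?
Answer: 3721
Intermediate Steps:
u(E, W) = -1 - 4*W
D(B, n) = -2 + B²*n² (D(B, n) = (n*B²)*n - 2 = B²*n² - 2 = -2 + B²*n²)
S(v, T) = 8 + v (S(v, T) = -7 + ((-1 - 4*(-4)) + v) = -7 + ((-1 + 16) + v) = -7 + (15 + v) = 8 + v)
((77 + S(k(-1, 3), D(5, -4))) - 23)² = ((77 + (8 - 1)) - 23)² = ((77 + 7) - 23)² = (84 - 23)² = 61² = 3721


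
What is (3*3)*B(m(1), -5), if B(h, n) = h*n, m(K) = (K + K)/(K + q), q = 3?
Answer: -45/2 ≈ -22.500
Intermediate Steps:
m(K) = 2*K/(3 + K) (m(K) = (K + K)/(K + 3) = (2*K)/(3 + K) = 2*K/(3 + K))
(3*3)*B(m(1), -5) = (3*3)*((2*1/(3 + 1))*(-5)) = 9*((2*1/4)*(-5)) = 9*((2*1*(¼))*(-5)) = 9*((½)*(-5)) = 9*(-5/2) = -45/2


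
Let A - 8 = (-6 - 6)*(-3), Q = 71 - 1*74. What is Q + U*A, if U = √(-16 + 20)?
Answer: 85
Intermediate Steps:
Q = -3 (Q = 71 - 74 = -3)
A = 44 (A = 8 + (-6 - 6)*(-3) = 8 - 12*(-3) = 8 + 36 = 44)
U = 2 (U = √4 = 2)
Q + U*A = -3 + 2*44 = -3 + 88 = 85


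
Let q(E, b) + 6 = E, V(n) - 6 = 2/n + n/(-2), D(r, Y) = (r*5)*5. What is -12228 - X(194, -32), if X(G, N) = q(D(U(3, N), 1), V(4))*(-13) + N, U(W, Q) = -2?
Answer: -12924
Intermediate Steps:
D(r, Y) = 25*r (D(r, Y) = (5*r)*5 = 25*r)
V(n) = 6 + 2/n - n/2 (V(n) = 6 + (2/n + n/(-2)) = 6 + (2/n + n*(-½)) = 6 + (2/n - n/2) = 6 + 2/n - n/2)
q(E, b) = -6 + E
X(G, N) = 728 + N (X(G, N) = (-6 + 25*(-2))*(-13) + N = (-6 - 50)*(-13) + N = -56*(-13) + N = 728 + N)
-12228 - X(194, -32) = -12228 - (728 - 32) = -12228 - 1*696 = -12228 - 696 = -12924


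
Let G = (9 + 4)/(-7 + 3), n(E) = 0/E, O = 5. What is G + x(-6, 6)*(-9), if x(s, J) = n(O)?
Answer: -13/4 ≈ -3.2500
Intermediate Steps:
n(E) = 0
x(s, J) = 0
G = -13/4 (G = 13/(-4) = 13*(-1/4) = -13/4 ≈ -3.2500)
G + x(-6, 6)*(-9) = -13/4 + 0*(-9) = -13/4 + 0 = -13/4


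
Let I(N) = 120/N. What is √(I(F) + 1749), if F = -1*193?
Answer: 3*√7236149/193 ≈ 41.814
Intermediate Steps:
F = -193
√(I(F) + 1749) = √(120/(-193) + 1749) = √(120*(-1/193) + 1749) = √(-120/193 + 1749) = √(337437/193) = 3*√7236149/193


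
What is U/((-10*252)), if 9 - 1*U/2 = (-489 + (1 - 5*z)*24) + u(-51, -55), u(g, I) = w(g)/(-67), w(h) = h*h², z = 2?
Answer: 28271/28140 ≈ 1.0047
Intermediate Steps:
w(h) = h³
u(g, I) = -g³/67 (u(g, I) = g³/(-67) = g³*(-1/67) = -g³/67)
U = -169626/67 (U = 18 - 2*((-489 + (1 - 5*2)*24) - 1/67*(-51)³) = 18 - 2*((-489 + (1 - 10)*24) - 1/67*(-132651)) = 18 - 2*((-489 - 9*24) + 132651/67) = 18 - 2*((-489 - 216) + 132651/67) = 18 - 2*(-705 + 132651/67) = 18 - 2*85416/67 = 18 - 170832/67 = -169626/67 ≈ -2531.7)
U/((-10*252)) = -169626/(67*((-10*252))) = -169626/67/(-2520) = -169626/67*(-1/2520) = 28271/28140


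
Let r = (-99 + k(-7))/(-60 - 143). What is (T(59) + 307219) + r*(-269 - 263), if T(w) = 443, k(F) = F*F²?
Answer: 8888606/29 ≈ 3.0650e+5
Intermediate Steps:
k(F) = F³
r = 442/203 (r = (-99 + (-7)³)/(-60 - 143) = (-99 - 343)/(-203) = -442*(-1/203) = 442/203 ≈ 2.1773)
(T(59) + 307219) + r*(-269 - 263) = (443 + 307219) + 442*(-269 - 263)/203 = 307662 + (442/203)*(-532) = 307662 - 33592/29 = 8888606/29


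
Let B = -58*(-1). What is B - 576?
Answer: -518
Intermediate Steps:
B = 58
B - 576 = 58 - 576 = -518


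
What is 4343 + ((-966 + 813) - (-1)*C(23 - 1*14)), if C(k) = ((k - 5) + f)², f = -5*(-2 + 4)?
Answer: 4226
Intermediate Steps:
f = -10 (f = -5*2 = -10)
C(k) = (-15 + k)² (C(k) = ((k - 5) - 10)² = ((-5 + k) - 10)² = (-15 + k)²)
4343 + ((-966 + 813) - (-1)*C(23 - 1*14)) = 4343 + ((-966 + 813) - (-1)*(-15 + (23 - 1*14))²) = 4343 + (-153 - (-1)*(-15 + (23 - 14))²) = 4343 + (-153 - (-1)*(-15 + 9)²) = 4343 + (-153 - (-1)*(-6)²) = 4343 + (-153 - (-1)*36) = 4343 + (-153 - 1*(-36)) = 4343 + (-153 + 36) = 4343 - 117 = 4226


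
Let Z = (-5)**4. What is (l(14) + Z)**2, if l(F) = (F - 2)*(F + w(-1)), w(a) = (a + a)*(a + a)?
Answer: 707281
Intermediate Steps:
w(a) = 4*a**2 (w(a) = (2*a)*(2*a) = 4*a**2)
l(F) = (-2 + F)*(4 + F) (l(F) = (F - 2)*(F + 4*(-1)**2) = (-2 + F)*(F + 4*1) = (-2 + F)*(F + 4) = (-2 + F)*(4 + F))
Z = 625
(l(14) + Z)**2 = ((-8 + 14**2 + 2*14) + 625)**2 = ((-8 + 196 + 28) + 625)**2 = (216 + 625)**2 = 841**2 = 707281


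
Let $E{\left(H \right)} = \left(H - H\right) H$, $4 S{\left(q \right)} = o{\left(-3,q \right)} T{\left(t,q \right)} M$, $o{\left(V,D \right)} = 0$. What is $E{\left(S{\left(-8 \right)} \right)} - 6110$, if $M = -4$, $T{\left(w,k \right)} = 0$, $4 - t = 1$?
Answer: $-6110$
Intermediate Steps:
$t = 3$ ($t = 4 - 1 = 3$)
$S{\left(q \right)} = 0$ ($S{\left(q \right)} = \frac{0 \cdot 0 \left(-4\right)}{4} = \frac{0 \left(-4\right)}{4} = \frac{1}{4} \cdot 0 = 0$)
$E{\left(H \right)} = 0$ ($E{\left(H \right)} = 0 H = 0$)
$E{\left(S{\left(-8 \right)} \right)} - 6110 = 0 - 6110 = -6110$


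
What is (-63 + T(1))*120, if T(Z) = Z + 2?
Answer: -7200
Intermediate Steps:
T(Z) = 2 + Z
(-63 + T(1))*120 = (-63 + (2 + 1))*120 = (-63 + 3)*120 = -60*120 = -7200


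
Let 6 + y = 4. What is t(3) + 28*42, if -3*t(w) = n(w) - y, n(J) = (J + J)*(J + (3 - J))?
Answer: 3508/3 ≈ 1169.3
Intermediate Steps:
n(J) = 6*J (n(J) = (2*J)*3 = 6*J)
y = -2 (y = -6 + 4 = -2)
t(w) = -⅔ - 2*w (t(w) = -(6*w - 1*(-2))/3 = -(6*w + 2)/3 = -(2 + 6*w)/3 = -⅔ - 2*w)
t(3) + 28*42 = (-⅔ - 2*3) + 28*42 = (-⅔ - 6) + 1176 = -20/3 + 1176 = 3508/3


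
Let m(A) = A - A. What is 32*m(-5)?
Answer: 0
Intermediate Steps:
m(A) = 0
32*m(-5) = 32*0 = 0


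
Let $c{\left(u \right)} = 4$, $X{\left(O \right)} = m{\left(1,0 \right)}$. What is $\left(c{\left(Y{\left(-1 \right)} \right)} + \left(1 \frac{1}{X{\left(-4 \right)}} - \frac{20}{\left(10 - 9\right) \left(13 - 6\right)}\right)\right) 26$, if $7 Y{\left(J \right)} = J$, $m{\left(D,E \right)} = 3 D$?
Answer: $\frac{806}{21} \approx 38.381$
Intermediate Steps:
$X{\left(O \right)} = 3$ ($X{\left(O \right)} = 3 \cdot 1 = 3$)
$Y{\left(J \right)} = \frac{J}{7}$
$\left(c{\left(Y{\left(-1 \right)} \right)} + \left(1 \frac{1}{X{\left(-4 \right)}} - \frac{20}{\left(10 - 9\right) \left(13 - 6\right)}\right)\right) 26 = \left(4 + \left(1 \cdot \frac{1}{3} - \frac{20}{\left(10 - 9\right) \left(13 - 6\right)}\right)\right) 26 = \left(4 + \left(1 \cdot \frac{1}{3} - \frac{20}{1 \cdot 7}\right)\right) 26 = \left(4 + \left(\frac{1}{3} - \frac{20}{7}\right)\right) 26 = \left(4 - \frac{53}{21}\right) 26 = \frac{31}{21} \cdot 26 = \frac{806}{21}$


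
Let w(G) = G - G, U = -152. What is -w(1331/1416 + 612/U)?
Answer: 0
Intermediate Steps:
w(G) = 0
-w(1331/1416 + 612/U) = -1*0 = 0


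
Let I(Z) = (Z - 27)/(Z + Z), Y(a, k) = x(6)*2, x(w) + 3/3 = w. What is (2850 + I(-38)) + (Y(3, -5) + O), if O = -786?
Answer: 157689/76 ≈ 2074.9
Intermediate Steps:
x(w) = -1 + w
Y(a, k) = 10 (Y(a, k) = (-1 + 6)*2 = 5*2 = 10)
I(Z) = (-27 + Z)/(2*Z) (I(Z) = (-27 + Z)/((2*Z)) = (-27 + Z)*(1/(2*Z)) = (-27 + Z)/(2*Z))
(2850 + I(-38)) + (Y(3, -5) + O) = (2850 + (½)*(-27 - 38)/(-38)) + (10 - 786) = (2850 + (½)*(-1/38)*(-65)) - 776 = (2850 + 65/76) - 776 = 216665/76 - 776 = 157689/76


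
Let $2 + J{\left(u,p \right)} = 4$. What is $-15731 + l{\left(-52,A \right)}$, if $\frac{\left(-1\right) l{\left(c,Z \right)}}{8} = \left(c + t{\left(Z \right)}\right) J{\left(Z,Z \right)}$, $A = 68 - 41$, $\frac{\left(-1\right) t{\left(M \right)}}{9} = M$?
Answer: $-11011$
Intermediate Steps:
$t{\left(M \right)} = - 9 M$
$A = 27$
$J{\left(u,p \right)} = 2$ ($J{\left(u,p \right)} = -2 + 4 = 2$)
$l{\left(c,Z \right)} = - 16 c + 144 Z$ ($l{\left(c,Z \right)} = - 8 \left(c - 9 Z\right) 2 = - 8 \left(- 18 Z + 2 c\right) = - 16 c + 144 Z$)
$-15731 + l{\left(-52,A \right)} = -15731 + \left(\left(-16\right) \left(-52\right) + 144 \cdot 27\right) = -15731 + \left(832 + 3888\right) = -15731 + 4720 = -11011$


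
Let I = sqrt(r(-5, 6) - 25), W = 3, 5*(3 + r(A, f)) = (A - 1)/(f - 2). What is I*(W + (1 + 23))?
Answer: 27*I*sqrt(2830)/10 ≈ 143.63*I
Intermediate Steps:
r(A, f) = -3 + (-1 + A)/(5*(-2 + f)) (r(A, f) = -3 + ((A - 1)/(f - 2))/5 = -3 + ((-1 + A)/(-2 + f))/5 = -3 + (-1 + A)/(5*(-2 + f)))
I = I*sqrt(2830)/10 (I = sqrt((29 - 5 - 15*6)/(5*(-2 + 6)) - 25) = sqrt((1/5)*(29 - 5 - 90)/4 - 25) = sqrt((1/5)*(1/4)*(-66) - 25) = sqrt(-33/10 - 25) = sqrt(-283/10) = I*sqrt(2830)/10 ≈ 5.3198*I)
I*(W + (1 + 23)) = (I*sqrt(2830)/10)*(3 + (1 + 23)) = (I*sqrt(2830)/10)*(3 + 24) = (I*sqrt(2830)/10)*27 = 27*I*sqrt(2830)/10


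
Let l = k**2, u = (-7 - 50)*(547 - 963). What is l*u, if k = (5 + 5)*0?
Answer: 0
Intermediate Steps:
u = 23712 (u = -57*(-416) = 23712)
k = 0 (k = 10*0 = 0)
l = 0 (l = 0**2 = 0)
l*u = 0*23712 = 0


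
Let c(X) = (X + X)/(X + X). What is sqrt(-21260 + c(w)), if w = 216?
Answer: I*sqrt(21259) ≈ 145.8*I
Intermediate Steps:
c(X) = 1 (c(X) = (2*X)/((2*X)) = (2*X)*(1/(2*X)) = 1)
sqrt(-21260 + c(w)) = sqrt(-21260 + 1) = sqrt(-21259) = I*sqrt(21259)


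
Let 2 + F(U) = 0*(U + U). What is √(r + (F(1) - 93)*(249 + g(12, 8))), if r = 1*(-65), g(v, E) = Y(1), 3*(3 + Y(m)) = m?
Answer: 80*I*√33/3 ≈ 153.19*I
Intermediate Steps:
Y(m) = -3 + m/3
g(v, E) = -8/3 (g(v, E) = -3 + (⅓)*1 = -3 + ⅓ = -8/3)
F(U) = -2 (F(U) = -2 + 0*(U + U) = -2 + 0*(2*U) = -2 + 0 = -2)
r = -65
√(r + (F(1) - 93)*(249 + g(12, 8))) = √(-65 + (-2 - 93)*(249 - 8/3)) = √(-65 - 95*739/3) = √(-65 - 70205/3) = √(-70400/3) = 80*I*√33/3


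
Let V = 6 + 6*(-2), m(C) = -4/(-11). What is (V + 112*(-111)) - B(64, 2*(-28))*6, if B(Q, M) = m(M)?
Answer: -136842/11 ≈ -12440.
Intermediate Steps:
m(C) = 4/11 (m(C) = -4*(-1/11) = 4/11)
B(Q, M) = 4/11
V = -6 (V = 6 - 12 = -6)
(V + 112*(-111)) - B(64, 2*(-28))*6 = (-6 + 112*(-111)) - 4*6/11 = (-6 - 12432) - 1*24/11 = -12438 - 24/11 = -136842/11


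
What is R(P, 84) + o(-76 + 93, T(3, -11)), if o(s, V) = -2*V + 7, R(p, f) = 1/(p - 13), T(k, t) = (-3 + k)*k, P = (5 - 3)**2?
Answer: 62/9 ≈ 6.8889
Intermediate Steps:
P = 4 (P = 2**2 = 4)
T(k, t) = k*(-3 + k)
R(p, f) = 1/(-13 + p)
o(s, V) = 7 - 2*V
R(P, 84) + o(-76 + 93, T(3, -11)) = 1/(-13 + 4) + (7 - 6*(-3 + 3)) = 1/(-9) + (7 - 6*0) = -1/9 + (7 - 2*0) = -1/9 + (7 + 0) = -1/9 + 7 = 62/9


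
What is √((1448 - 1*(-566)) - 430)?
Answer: 12*√11 ≈ 39.799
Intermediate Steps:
√((1448 - 1*(-566)) - 430) = √((1448 + 566) - 430) = √(2014 - 430) = √1584 = 12*√11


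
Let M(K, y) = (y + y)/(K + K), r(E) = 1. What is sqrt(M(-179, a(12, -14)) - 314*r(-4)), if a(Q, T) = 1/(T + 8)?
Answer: I*sqrt(362190390)/1074 ≈ 17.72*I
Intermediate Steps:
a(Q, T) = 1/(8 + T)
M(K, y) = y/K (M(K, y) = (2*y)/((2*K)) = (2*y)*(1/(2*K)) = y/K)
sqrt(M(-179, a(12, -14)) - 314*r(-4)) = sqrt(1/((8 - 14)*(-179)) - 314*1) = sqrt(-1/179/(-6) - 314) = sqrt(-1/6*(-1/179) - 314) = sqrt(1/1074 - 314) = sqrt(-337235/1074) = I*sqrt(362190390)/1074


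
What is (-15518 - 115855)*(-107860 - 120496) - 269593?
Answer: 29999543195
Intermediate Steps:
(-15518 - 115855)*(-107860 - 120496) - 269593 = -131373*(-228356) - 269593 = 29999812788 - 269593 = 29999543195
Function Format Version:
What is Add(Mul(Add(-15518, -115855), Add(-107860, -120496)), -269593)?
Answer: 29999543195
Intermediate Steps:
Add(Mul(Add(-15518, -115855), Add(-107860, -120496)), -269593) = Add(Mul(-131373, -228356), -269593) = Add(29999812788, -269593) = 29999543195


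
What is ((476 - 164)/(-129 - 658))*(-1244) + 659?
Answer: 906761/787 ≈ 1152.2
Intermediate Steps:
((476 - 164)/(-129 - 658))*(-1244) + 659 = (312/(-787))*(-1244) + 659 = (312*(-1/787))*(-1244) + 659 = -312/787*(-1244) + 659 = 388128/787 + 659 = 906761/787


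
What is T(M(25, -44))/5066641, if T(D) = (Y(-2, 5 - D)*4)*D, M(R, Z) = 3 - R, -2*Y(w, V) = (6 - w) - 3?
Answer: 220/5066641 ≈ 4.3421e-5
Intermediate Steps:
Y(w, V) = -3/2 + w/2 (Y(w, V) = -((6 - w) - 3)/2 = -(3 - w)/2 = -3/2 + w/2)
T(D) = -10*D (T(D) = ((-3/2 + (½)*(-2))*4)*D = ((-3/2 - 1)*4)*D = (-5/2*4)*D = -10*D)
T(M(25, -44))/5066641 = -10*(3 - 1*25)/5066641 = -10*(3 - 25)*(1/5066641) = -10*(-22)*(1/5066641) = 220*(1/5066641) = 220/5066641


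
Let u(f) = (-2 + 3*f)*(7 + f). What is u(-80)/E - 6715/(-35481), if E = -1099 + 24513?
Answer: 392016178/415376067 ≈ 0.94376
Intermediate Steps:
E = 23414
u(-80)/E - 6715/(-35481) = (-14 + 3*(-80)² + 19*(-80))/23414 - 6715/(-35481) = (-14 + 3*6400 - 1520)*(1/23414) - 6715*(-1/35481) = (-14 + 19200 - 1520)*(1/23414) + 6715/35481 = 17666*(1/23414) + 6715/35481 = 8833/11707 + 6715/35481 = 392016178/415376067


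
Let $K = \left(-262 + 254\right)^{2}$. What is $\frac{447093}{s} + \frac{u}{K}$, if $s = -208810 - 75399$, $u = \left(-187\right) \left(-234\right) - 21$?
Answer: $\frac{12401835081}{18189376} \approx 681.82$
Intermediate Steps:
$K = 64$ ($K = \left(-8\right)^{2} = 64$)
$u = 43737$ ($u = 43758 - 21 = 43737$)
$s = -284209$
$\frac{447093}{s} + \frac{u}{K} = \frac{447093}{-284209} + \frac{43737}{64} = 447093 \left(- \frac{1}{284209}\right) + 43737 \cdot \frac{1}{64} = - \frac{447093}{284209} + \frac{43737}{64} = \frac{12401835081}{18189376}$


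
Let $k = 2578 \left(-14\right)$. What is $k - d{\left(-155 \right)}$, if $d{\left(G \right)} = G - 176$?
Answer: $-35761$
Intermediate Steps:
$d{\left(G \right)} = -176 + G$
$k = -36092$
$k - d{\left(-155 \right)} = -36092 - \left(-176 - 155\right) = -36092 - -331 = -36092 + 331 = -35761$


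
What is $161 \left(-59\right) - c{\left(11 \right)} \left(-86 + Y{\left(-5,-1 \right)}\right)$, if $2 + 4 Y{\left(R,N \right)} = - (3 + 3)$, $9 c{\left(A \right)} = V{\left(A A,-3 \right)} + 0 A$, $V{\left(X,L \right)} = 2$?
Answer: $- \frac{85315}{9} \approx -9479.4$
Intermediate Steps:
$c{\left(A \right)} = \frac{2}{9}$ ($c{\left(A \right)} = \frac{2 + 0 A}{9} = \frac{2 + 0}{9} = \frac{1}{9} \cdot 2 = \frac{2}{9}$)
$Y{\left(R,N \right)} = -2$ ($Y{\left(R,N \right)} = - \frac{1}{2} + \frac{\left(-1\right) \left(3 + 3\right)}{4} = - \frac{1}{2} + \frac{\left(-1\right) 6}{4} = - \frac{1}{2} + \frac{1}{4} \left(-6\right) = - \frac{1}{2} - \frac{3}{2} = -2$)
$161 \left(-59\right) - c{\left(11 \right)} \left(-86 + Y{\left(-5,-1 \right)}\right) = 161 \left(-59\right) - \frac{2 \left(-86 - 2\right)}{9} = -9499 - \frac{2}{9} \left(-88\right) = -9499 - - \frac{176}{9} = -9499 + \frac{176}{9} = - \frac{85315}{9}$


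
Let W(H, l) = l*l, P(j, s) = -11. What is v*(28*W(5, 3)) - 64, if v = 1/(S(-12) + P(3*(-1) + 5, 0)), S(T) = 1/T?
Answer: -1648/19 ≈ -86.737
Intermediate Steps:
W(H, l) = l²
v = -12/133 (v = 1/(1/(-12) - 11) = 1/(-1/12 - 11) = 1/(-133/12) = -12/133 ≈ -0.090226)
v*(28*W(5, 3)) - 64 = -48*3²/19 - 64 = -48*9/19 - 64 = -12/133*252 - 64 = -432/19 - 64 = -1648/19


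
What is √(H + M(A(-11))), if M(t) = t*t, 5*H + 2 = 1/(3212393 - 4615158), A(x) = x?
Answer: √237310606933582/1402765 ≈ 10.982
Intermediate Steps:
H = -2805531/7013825 (H = -⅖ + 1/(5*(3212393 - 4615158)) = -⅖ + (⅕)/(-1402765) = -⅖ + (⅕)*(-1/1402765) = -⅖ - 1/7013825 = -2805531/7013825 ≈ -0.40000)
M(t) = t²
√(H + M(A(-11))) = √(-2805531/7013825 + (-11)²) = √(-2805531/7013825 + 121) = √(845867294/7013825) = √237310606933582/1402765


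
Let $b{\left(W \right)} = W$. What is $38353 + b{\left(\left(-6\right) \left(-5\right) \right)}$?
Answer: $38383$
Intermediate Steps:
$38353 + b{\left(\left(-6\right) \left(-5\right) \right)} = 38353 - -30 = 38353 + 30 = 38383$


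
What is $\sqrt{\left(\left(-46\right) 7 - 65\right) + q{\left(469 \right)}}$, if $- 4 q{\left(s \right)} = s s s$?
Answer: $\frac{i \sqrt{103163257}}{2} \approx 5078.5 i$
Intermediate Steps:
$q{\left(s \right)} = - \frac{s^{3}}{4}$ ($q{\left(s \right)} = - \frac{s s s}{4} = - \frac{s^{2} s}{4} = - \frac{s^{3}}{4}$)
$\sqrt{\left(\left(-46\right) 7 - 65\right) + q{\left(469 \right)}} = \sqrt{\left(\left(-46\right) 7 - 65\right) - \frac{469^{3}}{4}} = \sqrt{\left(-322 - 65\right) - \frac{103161709}{4}} = \sqrt{-387 - \frac{103161709}{4}} = \sqrt{- \frac{103163257}{4}} = \frac{i \sqrt{103163257}}{2}$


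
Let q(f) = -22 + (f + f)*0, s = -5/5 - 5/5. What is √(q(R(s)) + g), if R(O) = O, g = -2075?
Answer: 3*I*√233 ≈ 45.793*I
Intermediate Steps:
s = -2 (s = -5*⅕ - 5*⅕ = -1 - 1 = -2)
q(f) = -22 (q(f) = -22 + (2*f)*0 = -22 + 0 = -22)
√(q(R(s)) + g) = √(-22 - 2075) = √(-2097) = 3*I*√233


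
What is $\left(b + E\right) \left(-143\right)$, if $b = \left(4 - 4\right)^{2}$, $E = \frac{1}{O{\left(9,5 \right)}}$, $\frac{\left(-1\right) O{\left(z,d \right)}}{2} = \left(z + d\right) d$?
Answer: $\frac{143}{140} \approx 1.0214$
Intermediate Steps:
$O{\left(z,d \right)} = - 2 d \left(d + z\right)$ ($O{\left(z,d \right)} = - 2 \left(z + d\right) d = - 2 \left(d + z\right) d = - 2 d \left(d + z\right)$)
$E = - \frac{1}{140}$ ($E = \frac{1}{\left(-2\right) 5 \left(5 + 9\right)} = \frac{1}{\left(-2\right) 5 \cdot 14} = \frac{1}{-140} = - \frac{1}{140} \approx -0.0071429$)
$b = 0$ ($b = 0^{2} = 0$)
$\left(b + E\right) \left(-143\right) = \left(0 - \frac{1}{140}\right) \left(-143\right) = \left(- \frac{1}{140}\right) \left(-143\right) = \frac{143}{140}$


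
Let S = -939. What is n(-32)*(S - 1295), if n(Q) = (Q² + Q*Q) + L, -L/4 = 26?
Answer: -4342896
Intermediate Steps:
L = -104 (L = -4*26 = -104)
n(Q) = -104 + 2*Q² (n(Q) = (Q² + Q*Q) - 104 = (Q² + Q²) - 104 = 2*Q² - 104 = -104 + 2*Q²)
n(-32)*(S - 1295) = (-104 + 2*(-32)²)*(-939 - 1295) = (-104 + 2*1024)*(-2234) = (-104 + 2048)*(-2234) = 1944*(-2234) = -4342896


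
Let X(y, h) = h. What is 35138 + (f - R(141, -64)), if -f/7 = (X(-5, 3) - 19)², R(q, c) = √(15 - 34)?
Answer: 33346 - I*√19 ≈ 33346.0 - 4.3589*I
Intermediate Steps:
R(q, c) = I*√19 (R(q, c) = √(-19) = I*√19)
f = -1792 (f = -7*(3 - 19)² = -7*(-16)² = -7*256 = -1792)
35138 + (f - R(141, -64)) = 35138 + (-1792 - I*√19) = 33346 - I*√19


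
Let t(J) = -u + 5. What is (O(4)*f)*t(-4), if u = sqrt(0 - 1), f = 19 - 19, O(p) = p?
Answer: 0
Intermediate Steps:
f = 0
u = I (u = sqrt(-1) = I ≈ 1.0*I)
t(J) = 5 - I (t(J) = -I + 5 = 5 - I)
(O(4)*f)*t(-4) = (4*0)*(5 - I) = 0*(5 - I) = 0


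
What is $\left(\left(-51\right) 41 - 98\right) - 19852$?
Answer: $-22041$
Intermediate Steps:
$\left(\left(-51\right) 41 - 98\right) - 19852 = \left(-2091 - 98\right) - 19852 = -2189 - 19852 = -22041$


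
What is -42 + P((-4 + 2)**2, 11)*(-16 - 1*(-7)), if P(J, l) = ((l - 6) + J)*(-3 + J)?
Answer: -123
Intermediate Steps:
P(J, l) = (-3 + J)*(-6 + J + l) (P(J, l) = ((-6 + l) + J)*(-3 + J) = (-6 + J + l)*(-3 + J) = (-3 + J)*(-6 + J + l))
-42 + P((-4 + 2)**2, 11)*(-16 - 1*(-7)) = -42 + (18 + ((-4 + 2)**2)**2 - 9*(-4 + 2)**2 - 3*11 + (-4 + 2)**2*11)*(-16 - 1*(-7)) = -42 + (18 + ((-2)**2)**2 - 9*(-2)**2 - 33 + (-2)**2*11)*(-16 + 7) = -42 + (18 + 4**2 - 9*4 - 33 + 4*11)*(-9) = -42 + (18 + 16 - 36 - 33 + 44)*(-9) = -42 + 9*(-9) = -42 - 81 = -123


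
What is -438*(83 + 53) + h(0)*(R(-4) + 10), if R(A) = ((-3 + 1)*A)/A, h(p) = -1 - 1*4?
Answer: -59608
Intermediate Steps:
h(p) = -5 (h(p) = -1 - 4 = -5)
R(A) = -2 (R(A) = (-2*A)/A = -2)
-438*(83 + 53) + h(0)*(R(-4) + 10) = -438*(83 + 53) - 5*(-2 + 10) = -438*136 - 5*8 = -59568 - 40 = -59608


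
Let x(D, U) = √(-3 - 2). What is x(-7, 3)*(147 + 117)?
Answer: 264*I*√5 ≈ 590.32*I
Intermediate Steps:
x(D, U) = I*√5 (x(D, U) = √(-5) = I*√5)
x(-7, 3)*(147 + 117) = (I*√5)*(147 + 117) = (I*√5)*264 = 264*I*√5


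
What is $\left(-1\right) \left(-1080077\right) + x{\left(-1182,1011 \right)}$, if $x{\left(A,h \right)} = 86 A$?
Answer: $978425$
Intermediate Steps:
$\left(-1\right) \left(-1080077\right) + x{\left(-1182,1011 \right)} = \left(-1\right) \left(-1080077\right) + 86 \left(-1182\right) = 1080077 - 101652 = 978425$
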